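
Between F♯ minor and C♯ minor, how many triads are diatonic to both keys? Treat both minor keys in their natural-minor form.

4

Diatonic triads of F♯ minor (natural minor): F♯m (i), G♯dim (ii°), A (III), Bm (iv), C♯m (v), D (VI), E (VII).
Diatonic triads of C♯ minor (natural minor): C♯m (i), D♯dim (ii°), E (III), F♯m (iv), G♯m (v), A (VI), B (VII).
Matching root and quality in both lists: F♯m, A, C♯m, E.
That gives 4 common triads.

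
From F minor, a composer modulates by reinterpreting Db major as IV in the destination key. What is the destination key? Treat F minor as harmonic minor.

Ab major

The numeral IV denotes a major triad on scale degree 4. With Db on degree 4, the tonic of the new key is Ab.
Degree 4 carries a major triad in major keys, so the destination is Ab major.
Check: the diatonic triads of Ab major are Ab (I), Bbm (ii), Cm (iii), Db (IV), Eb (V), Fm (vi), Gdim (vii°) — Db major is indeed IV.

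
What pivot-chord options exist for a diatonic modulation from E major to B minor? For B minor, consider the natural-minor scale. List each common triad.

F#m, A

Triads in E major: E major (I), F# minor (ii), G# minor (iii), A major (IV), B major (V), C# minor (vi), D# diminished (vii°).
Triads in B minor (natural minor): B minor (i), C# diminished (ii°), D major (III), E minor (iv), F# minor (v), G major (VI), A major (VII).
Shared triads with their functions: F# minor (ii in E major, v in B minor); A major (IV in E major, VII in B minor).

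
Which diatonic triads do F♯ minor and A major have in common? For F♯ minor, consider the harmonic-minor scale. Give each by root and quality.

F♯m, G♯dim, Bm, D

Triads in F♯ minor (harmonic minor): F♯m (i), G♯dim (ii°), Aaug (III+), Bm (iv), C♯ (V), D (VI), E♯dim (vii°).
Triads in A major: A (I), Bm (ii), C♯m (iii), D (IV), E (V), F♯m (vi), G♯dim (vii°).
Shared triads with their functions: F♯m (i in F♯ minor, vi in A major); G♯dim (ii° in F♯ minor, vii° in A major); Bm (iv in F♯ minor, ii in A major); D (VI in F♯ minor, IV in A major).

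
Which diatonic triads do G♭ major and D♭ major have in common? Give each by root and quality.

G♭, B♭m, D♭, E♭m

Triads in G♭ major: G♭ major (I), A♭ minor (ii), B♭ minor (iii), C♭ major (IV), D♭ major (V), E♭ minor (vi), F diminished (vii°).
Triads in D♭ major: D♭ major (I), E♭ minor (ii), F minor (iii), G♭ major (IV), A♭ major (V), B♭ minor (vi), C diminished (vii°).
Shared triads with their functions: G♭ major (I in G♭ major, IV in D♭ major); B♭ minor (iii in G♭ major, vi in D♭ major); D♭ major (V in G♭ major, I in D♭ major); E♭ minor (vi in G♭ major, ii in D♭ major).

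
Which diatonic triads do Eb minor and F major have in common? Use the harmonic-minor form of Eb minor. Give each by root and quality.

Triads in Eb minor (harmonic minor): Ebm (i), Fdim (ii°), Gbaug (III+), Abm (iv), Bb (V), Cb (VI), Ddim (vii°).
Triads in F major: F (I), Gm (ii), Am (iii), Bb (IV), C (V), Dm (vi), Edim (vii°).
Shared triads with their functions: Bb (V in Eb minor, IV in F major).

Bb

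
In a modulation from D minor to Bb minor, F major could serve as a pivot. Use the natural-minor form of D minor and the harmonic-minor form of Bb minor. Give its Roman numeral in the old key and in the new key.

III in D minor; V in Bb minor

The scale of D minor (natural minor) is D E F G A Bb C; F is degree 3, and the triad built there (F-A-C) is major, so it is III.
The scale of Bb minor (harmonic minor) is Bb C Db Eb F Gb A; F is degree 5, and the triad built there (F-A-C) is major, so it is V.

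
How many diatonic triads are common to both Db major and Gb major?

4

Diatonic triads of Db major: Db major (I), Eb minor (ii), F minor (iii), Gb major (IV), Ab major (V), Bb minor (vi), C diminished (vii°).
Diatonic triads of Gb major: Gb major (I), Ab minor (ii), Bb minor (iii), Cb major (IV), Db major (V), Eb minor (vi), F diminished (vii°).
Matching root and quality in both lists: Db major, Eb minor, Gb major, Bb minor.
That gives 4 common triads.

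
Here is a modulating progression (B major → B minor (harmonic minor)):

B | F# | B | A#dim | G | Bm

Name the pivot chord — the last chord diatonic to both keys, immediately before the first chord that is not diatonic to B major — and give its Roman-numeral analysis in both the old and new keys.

A#dim — vii° in B major, vii° in B minor

Chords diatonic to B major: B, C#m, D#m, E, F#, G#m, A#dim.
Reading the progression, the first chord not in that set is G, so the modulation leaves B major there.
The chord immediately before G is A#dim, which is diatonic to both keys: vii° in B major and vii° in B minor.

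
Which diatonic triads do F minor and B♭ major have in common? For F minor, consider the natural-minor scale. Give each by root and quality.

Cm, E♭

Triads in F minor (natural minor): Fm (i), Gdim (ii°), A♭ (III), B♭m (iv), Cm (v), D♭ (VI), E♭ (VII).
Triads in B♭ major: B♭ (I), Cm (ii), Dm (iii), E♭ (IV), F (V), Gm (vi), Adim (vii°).
Shared triads with their functions: Cm (v in F minor, ii in B♭ major); E♭ (VII in F minor, IV in B♭ major).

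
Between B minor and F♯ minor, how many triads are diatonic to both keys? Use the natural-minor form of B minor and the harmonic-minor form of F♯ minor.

3

Diatonic triads of B minor (natural minor): B minor (i), C♯ diminished (ii°), D major (III), E minor (iv), F♯ minor (v), G major (VI), A major (VII).
Diatonic triads of F♯ minor (harmonic minor): F♯ minor (i), G♯ diminished (ii°), A augmented (III+), B minor (iv), C♯ major (V), D major (VI), E♯ diminished (vii°).
Matching root and quality in both lists: B minor, D major, F♯ minor.
That gives 3 common triads.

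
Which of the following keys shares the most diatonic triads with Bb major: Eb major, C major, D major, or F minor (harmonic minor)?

Eb major

Triads of Bb major: Bb major (I), C minor (ii), D minor (iii), Eb major (IV), F major (V), G minor (vi), A diminished (vii°).
Eb major shares 4: Bb, Cm, Eb, Gm.
C major shares 2: Dm, F.
D major shares 0: none.
F minor (harmonic minor) shares 0: none.
The most common triads (4) are shared with Eb major.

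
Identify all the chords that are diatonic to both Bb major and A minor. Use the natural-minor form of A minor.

Dm, F

Triads in Bb major: Bb major (I), C minor (ii), D minor (iii), Eb major (IV), F major (V), G minor (vi), A diminished (vii°).
Triads in A minor (natural minor): A minor (i), B diminished (ii°), C major (III), D minor (iv), E minor (v), F major (VI), G major (VII).
Shared triads with their functions: D minor (iii in Bb major, iv in A minor); F major (V in Bb major, VI in A minor).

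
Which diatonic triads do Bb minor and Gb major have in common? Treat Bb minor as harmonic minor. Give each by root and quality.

Triads in Bb minor (harmonic minor): Bbm (i), Cdim (ii°), Dbaug (III+), Ebm (iv), F (V), Gb (VI), Adim (vii°).
Triads in Gb major: Gb (I), Abm (ii), Bbm (iii), Cb (IV), Db (V), Ebm (vi), Fdim (vii°).
Shared triads with their functions: Bbm (i in Bb minor, iii in Gb major); Ebm (iv in Bb minor, vi in Gb major); Gb (VI in Bb minor, I in Gb major).

Bbm, Ebm, Gb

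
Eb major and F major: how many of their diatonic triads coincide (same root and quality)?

Diatonic triads of Eb major: Eb major (I), F minor (ii), G minor (iii), Ab major (IV), Bb major (V), C minor (vi), D diminished (vii°).
Diatonic triads of F major: F major (I), G minor (ii), A minor (iii), Bb major (IV), C major (V), D minor (vi), E diminished (vii°).
Matching root and quality in both lists: G minor, Bb major.
That gives 2 common triads.

2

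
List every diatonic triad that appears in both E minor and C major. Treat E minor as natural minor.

Em, G, Am, C

Triads in E minor (natural minor): Em (i), F#dim (ii°), G (III), Am (iv), Bm (v), C (VI), D (VII).
Triads in C major: C (I), Dm (ii), Em (iii), F (IV), G (V), Am (vi), Bdim (vii°).
Shared triads with their functions: Em (i in E minor, iii in C major); G (III in E minor, V in C major); Am (iv in E minor, vi in C major); C (VI in E minor, I in C major).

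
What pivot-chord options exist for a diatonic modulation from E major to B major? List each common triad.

Triads in E major: E (I), F#m (ii), G#m (iii), A (IV), B (V), C#m (vi), D#dim (vii°).
Triads in B major: B (I), C#m (ii), D#m (iii), E (IV), F# (V), G#m (vi), A#dim (vii°).
Shared triads with their functions: E (I in E major, IV in B major); G#m (iii in E major, vi in B major); B (V in E major, I in B major); C#m (vi in E major, ii in B major).

E, G#m, B, C#m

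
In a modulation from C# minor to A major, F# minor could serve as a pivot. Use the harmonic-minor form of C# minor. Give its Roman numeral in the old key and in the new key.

The scale of C# minor (harmonic minor) is C# D# E F# G# A B#; F# is degree 4, and the triad built there (F#-A-C#) is minor, so it is iv.
The scale of A major is A B C# D E F# G#; F# is degree 6, and the triad built there (F#-A-C#) is minor, so it is vi.

iv in C# minor; vi in A major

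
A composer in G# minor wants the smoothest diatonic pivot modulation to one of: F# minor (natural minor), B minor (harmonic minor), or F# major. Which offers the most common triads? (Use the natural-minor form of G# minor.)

Triads of G# minor (natural minor): G# minor (i), A# diminished (ii°), B major (III), C# minor (iv), D# minor (v), E major (VI), F# major (VII).
F# minor (natural minor) shares 2: C#m, E.
B minor (harmonic minor) shares 2: A#dim, F#.
F# major shares 4: G#m, B, D#m, F#.
The most common triads (4) are shared with F# major.

F# major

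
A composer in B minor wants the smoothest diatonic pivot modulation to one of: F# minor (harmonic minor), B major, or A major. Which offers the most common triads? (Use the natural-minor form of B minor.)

Triads of B minor (natural minor): Bm (i), C#dim (ii°), D (III), Em (iv), F#m (v), G (VI), A (VII).
F# minor (harmonic minor) shares 3: Bm, D, F#m.
B major shares 0: none.
A major shares 4: Bm, D, F#m, A.
The most common triads (4) are shared with A major.

A major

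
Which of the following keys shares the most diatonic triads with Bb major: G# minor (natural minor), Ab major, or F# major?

Ab major

Triads of Bb major: Bb (I), Cm (ii), Dm (iii), Eb (IV), F (V), Gm (vi), Adim (vii°).
G# minor (natural minor) shares 0: none.
Ab major shares 2: Cm, Eb.
F# major shares 0: none.
The most common triads (2) are shared with Ab major.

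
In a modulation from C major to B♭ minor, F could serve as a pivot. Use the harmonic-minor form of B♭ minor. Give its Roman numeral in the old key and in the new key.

The scale of C major is C D E F G A B; F is degree 4, and the triad built there (F-A-C) is major, so it is IV.
The scale of B♭ minor (harmonic minor) is B♭ C D♭ E♭ F G♭ A; F is degree 5, and the triad built there (F-A-C) is major, so it is V.

IV in C major; V in B♭ minor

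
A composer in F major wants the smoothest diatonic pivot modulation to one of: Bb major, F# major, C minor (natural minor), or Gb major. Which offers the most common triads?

Triads of F major: F (I), Gm (ii), Am (iii), Bb (IV), C (V), Dm (vi), Edim (vii°).
Bb major shares 4: F, Gm, Bb, Dm.
F# major shares 0: none.
C minor (natural minor) shares 2: Gm, Bb.
Gb major shares 0: none.
The most common triads (4) are shared with Bb major.

Bb major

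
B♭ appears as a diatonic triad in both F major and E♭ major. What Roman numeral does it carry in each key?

The scale of F major is F G A B♭ C D E; B♭ is degree 4, and the triad built there (B♭-D-F) is major, so it is IV.
The scale of E♭ major is E♭ F G A♭ B♭ C D; B♭ is degree 5, and the triad built there (B♭-D-F) is major, so it is V.

IV in F major; V in E♭ major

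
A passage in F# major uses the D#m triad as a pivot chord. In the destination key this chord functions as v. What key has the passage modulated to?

The numeral v denotes a minor triad on scale degree 5. With D# on degree 5, the tonic of the new key is G#.
Degree 5 carries a minor triad in natural-minor keys, so the destination is G# minor.
Check: the diatonic triads of G# minor (natural minor) are G#m (i), A#dim (ii°), B (III), C#m (iv), D#m (v), E (VI), F# (VII) — D#m is indeed v.

G# minor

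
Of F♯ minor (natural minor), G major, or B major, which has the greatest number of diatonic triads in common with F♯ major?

B major

Triads of F♯ major: F♯ (I), G♯m (ii), A♯m (iii), B (IV), C♯ (V), D♯m (vi), E♯dim (vii°).
F♯ minor (natural minor) shares 0: none.
G major shares 0: none.
B major shares 4: F♯, G♯m, B, D♯m.
The most common triads (4) are shared with B major.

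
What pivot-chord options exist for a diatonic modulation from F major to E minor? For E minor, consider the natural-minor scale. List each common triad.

Am, C

Triads in F major: F (I), Gm (ii), Am (iii), Bb (IV), C (V), Dm (vi), Edim (vii°).
Triads in E minor (natural minor): Em (i), F#dim (ii°), G (III), Am (iv), Bm (v), C (VI), D (VII).
Shared triads with their functions: Am (iii in F major, iv in E minor); C (V in F major, VI in E minor).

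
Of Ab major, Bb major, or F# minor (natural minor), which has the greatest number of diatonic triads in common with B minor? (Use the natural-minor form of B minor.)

F# minor

Triads of B minor (natural minor): B minor (i), C# diminished (ii°), D major (III), E minor (iv), F# minor (v), G major (VI), A major (VII).
Ab major shares 0: none.
Bb major shares 0: none.
F# minor (natural minor) shares 4: Bm, D, F#m, A.
The most common triads (4) are shared with F# minor.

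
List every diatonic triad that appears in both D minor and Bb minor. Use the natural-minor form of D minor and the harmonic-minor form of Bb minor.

Triads in D minor (natural minor): Dm (i), Edim (ii°), F (III), Gm (iv), Am (v), Bb (VI), C (VII).
Triads in Bb minor (harmonic minor): Bbm (i), Cdim (ii°), Dbaug (III+), Ebm (iv), F (V), Gb (VI), Adim (vii°).
Shared triads with their functions: F (III in D minor, V in Bb minor).

F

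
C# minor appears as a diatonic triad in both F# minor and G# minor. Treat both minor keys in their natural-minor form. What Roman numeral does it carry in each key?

The scale of F# minor (natural minor) is F# G# A B C# D E; C# is degree 5, and the triad built there (C#-E-G#) is minor, so it is v.
The scale of G# minor (natural minor) is G# A# B C# D# E F#; C# is degree 4, and the triad built there (C#-E-G#) is minor, so it is iv.

v in F# minor; iv in G# minor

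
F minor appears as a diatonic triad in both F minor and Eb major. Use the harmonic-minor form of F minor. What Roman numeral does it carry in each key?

The scale of F minor (harmonic minor) is F G Ab Bb C Db E; F is degree 1, and the triad built there (F-Ab-C) is minor, so it is i.
The scale of Eb major is Eb F G Ab Bb C D; F is degree 2, and the triad built there (F-Ab-C) is minor, so it is ii.

i in F minor; ii in Eb major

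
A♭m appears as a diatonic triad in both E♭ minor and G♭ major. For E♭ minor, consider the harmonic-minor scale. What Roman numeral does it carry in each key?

iv in E♭ minor; ii in G♭ major

The scale of E♭ minor (harmonic minor) is E♭ F G♭ A♭ B♭ C♭ D; A♭ is degree 4, and the triad built there (A♭-C♭-E♭) is minor, so it is iv.
The scale of G♭ major is G♭ A♭ B♭ C♭ D♭ E♭ F; A♭ is degree 2, and the triad built there (A♭-C♭-E♭) is minor, so it is ii.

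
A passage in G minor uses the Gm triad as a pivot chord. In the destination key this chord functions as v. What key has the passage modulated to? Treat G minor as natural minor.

C minor

The numeral v denotes a minor triad on scale degree 5. With G on degree 5, the tonic of the new key is C.
Degree 5 carries a minor triad in natural-minor keys, so the destination is C minor.
Check: the diatonic triads of C minor (natural minor) are Cm (i), Ddim (ii°), Eb (III), Fm (iv), Gm (v), Ab (VI), Bb (VII) — Gm is indeed v.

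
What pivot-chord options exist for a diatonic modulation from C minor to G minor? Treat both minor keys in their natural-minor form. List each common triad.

Triads in C minor (natural minor): Cm (i), Ddim (ii°), Eb (III), Fm (iv), Gm (v), Ab (VI), Bb (VII).
Triads in G minor (natural minor): Gm (i), Adim (ii°), Bb (III), Cm (iv), Dm (v), Eb (VI), F (VII).
Shared triads with their functions: Cm (i in C minor, iv in G minor); Eb (III in C minor, VI in G minor); Gm (v in C minor, i in G minor); Bb (VII in C minor, III in G minor).

Cm, Eb, Gm, Bb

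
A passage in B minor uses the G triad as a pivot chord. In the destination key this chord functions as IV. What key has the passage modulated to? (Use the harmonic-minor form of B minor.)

D major

The numeral IV denotes a major triad on scale degree 4. With G on degree 4, the tonic of the new key is D.
Degree 4 carries a major triad in major keys, so the destination is D major.
Check: the diatonic triads of D major are D (I), Em (ii), F♯m (iii), G (IV), A (V), Bm (vi), C♯dim (vii°) — G is indeed IV.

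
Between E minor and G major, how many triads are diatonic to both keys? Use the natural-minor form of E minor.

Diatonic triads of E minor (natural minor): Em (i), F#dim (ii°), G (III), Am (iv), Bm (v), C (VI), D (VII).
Diatonic triads of G major: G (I), Am (ii), Bm (iii), C (IV), D (V), Em (vi), F#dim (vii°).
Matching root and quality in both lists: Em, F#dim, G, Am, Bm, C, D.
That gives 7 common triads.

7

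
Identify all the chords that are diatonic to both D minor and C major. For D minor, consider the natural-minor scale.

Triads in D minor (natural minor): D minor (i), E diminished (ii°), F major (III), G minor (iv), A minor (v), Bb major (VI), C major (VII).
Triads in C major: C major (I), D minor (ii), E minor (iii), F major (IV), G major (V), A minor (vi), B diminished (vii°).
Shared triads with their functions: D minor (i in D minor, ii in C major); F major (III in D minor, IV in C major); A minor (v in D minor, vi in C major); C major (VII in D minor, I in C major).

Dm, F, Am, C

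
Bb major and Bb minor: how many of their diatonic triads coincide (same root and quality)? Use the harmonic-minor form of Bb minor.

Diatonic triads of Bb major: Bb (I), Cm (ii), Dm (iii), Eb (IV), F (V), Gm (vi), Adim (vii°).
Diatonic triads of Bb minor (harmonic minor): Bbm (i), Cdim (ii°), Dbaug (III+), Ebm (iv), F (V), Gb (VI), Adim (vii°).
Matching root and quality in both lists: F, Adim.
That gives 2 common triads.

2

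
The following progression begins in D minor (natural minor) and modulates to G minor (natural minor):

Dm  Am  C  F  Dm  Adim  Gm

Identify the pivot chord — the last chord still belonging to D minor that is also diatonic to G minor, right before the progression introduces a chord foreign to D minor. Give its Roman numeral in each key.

Chords diatonic to D minor: Dm, Edim, F, Gm, Am, Bb, C.
Reading the progression, the first chord not in that set is Adim, so the modulation leaves D minor there.
The chord immediately before Adim is Dm, which is diatonic to both keys: i in D minor and v in G minor.

Dm — i in D minor, v in G minor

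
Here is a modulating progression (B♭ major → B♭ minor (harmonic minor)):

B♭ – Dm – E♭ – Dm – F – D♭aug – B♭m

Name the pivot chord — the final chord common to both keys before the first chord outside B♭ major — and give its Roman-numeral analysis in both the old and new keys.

Chords diatonic to B♭ major: B♭, Cm, Dm, E♭, F, Gm, Adim.
Reading the progression, the first chord not in that set is D♭aug, so the modulation leaves B♭ major there.
The chord immediately before D♭aug is F, which is diatonic to both keys: V in B♭ major and V in B♭ minor.

F — V in B♭ major, V in B♭ minor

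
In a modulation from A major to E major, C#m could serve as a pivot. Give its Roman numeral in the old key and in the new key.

iii in A major; vi in E major

The scale of A major is A B C# D E F# G#; C# is degree 3, and the triad built there (C#-E-G#) is minor, so it is iii.
The scale of E major is E F# G# A B C# D#; C# is degree 6, and the triad built there (C#-E-G#) is minor, so it is vi.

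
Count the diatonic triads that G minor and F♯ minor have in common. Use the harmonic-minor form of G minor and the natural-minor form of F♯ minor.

1

Diatonic triads of G minor (harmonic minor): G minor (i), A diminished (ii°), B♭ augmented (III+), C minor (iv), D major (V), E♭ major (VI), F♯ diminished (vii°).
Diatonic triads of F♯ minor (natural minor): F♯ minor (i), G♯ diminished (ii°), A major (III), B minor (iv), C♯ minor (v), D major (VI), E major (VII).
Matching root and quality in both lists: D major.
That gives 1 common triad.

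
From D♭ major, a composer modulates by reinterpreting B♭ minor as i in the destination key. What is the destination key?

The numeral i denotes a minor triad on scale degree 1. With B♭ on degree 1, the tonic of the new key is B♭.
Degree 1 carries a minor triad in minor keys, so the destination is B♭ minor.
Check: the diatonic triads of B♭ minor (natural minor) are B♭m (i), Cdim (ii°), D♭ (III), E♭m (iv), Fm (v), G♭ (VI), A♭ (VII) — B♭ minor is indeed i.

B♭ minor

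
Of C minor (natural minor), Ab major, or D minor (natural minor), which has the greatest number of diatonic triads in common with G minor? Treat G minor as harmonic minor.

Triads of G minor (harmonic minor): Gm (i), Adim (ii°), Bbaug (III+), Cm (iv), D (V), Eb (VI), F#dim (vii°).
C minor (natural minor) shares 3: Gm, Cm, Eb.
Ab major shares 2: Cm, Eb.
D minor (natural minor) shares 1: Gm.
The most common triads (3) are shared with C minor.

C minor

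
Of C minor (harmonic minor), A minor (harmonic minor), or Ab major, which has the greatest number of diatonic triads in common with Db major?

Ab major

Triads of Db major: Db (I), Ebm (ii), Fm (iii), Gb (IV), Ab (V), Bbm (vi), Cdim (vii°).
C minor (harmonic minor) shares 2: Fm, Ab.
A minor (harmonic minor) shares 0: none.
Ab major shares 4: Db, Fm, Ab, Bbm.
The most common triads (4) are shared with Ab major.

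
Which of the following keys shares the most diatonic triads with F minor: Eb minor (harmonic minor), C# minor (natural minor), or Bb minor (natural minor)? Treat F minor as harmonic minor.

Bb minor

Triads of F minor (harmonic minor): F minor (i), G diminished (ii°), Ab augmented (III+), Bb minor (iv), C major (V), Db major (VI), E diminished (vii°).
Eb minor (harmonic minor) shares 0: none.
C# minor (natural minor) shares 0: none.
Bb minor (natural minor) shares 3: Fm, Bbm, Db.
The most common triads (3) are shared with Bb minor.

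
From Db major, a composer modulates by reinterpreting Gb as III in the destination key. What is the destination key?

Eb minor

The numeral III denotes a major triad on scale degree 3. With Gb on degree 3, the tonic of the new key is Eb.
Degree 3 carries a major triad in natural-minor keys, so the destination is Eb minor.
Check: the diatonic triads of Eb minor (natural minor) are Ebm (i), Fdim (ii°), Gb (III), Abm (iv), Bbm (v), Cb (VI), Db (VII) — Gb is indeed III.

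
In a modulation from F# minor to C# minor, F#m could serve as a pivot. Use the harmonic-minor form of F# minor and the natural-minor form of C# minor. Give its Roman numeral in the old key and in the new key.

The scale of F# minor (harmonic minor) is F# G# A B C# D E#; F# is degree 1, and the triad built there (F#-A-C#) is minor, so it is i.
The scale of C# minor (natural minor) is C# D# E F# G# A B; F# is degree 4, and the triad built there (F#-A-C#) is minor, so it is iv.

i in F# minor; iv in C# minor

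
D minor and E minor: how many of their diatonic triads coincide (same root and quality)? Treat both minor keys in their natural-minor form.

Diatonic triads of D minor (natural minor): D minor (i), E diminished (ii°), F major (III), G minor (iv), A minor (v), B♭ major (VI), C major (VII).
Diatonic triads of E minor (natural minor): E minor (i), F♯ diminished (ii°), G major (III), A minor (iv), B minor (v), C major (VI), D major (VII).
Matching root and quality in both lists: A minor, C major.
That gives 2 common triads.

2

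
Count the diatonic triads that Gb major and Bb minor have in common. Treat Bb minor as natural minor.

4

Diatonic triads of Gb major: Gb (I), Abm (ii), Bbm (iii), Cb (IV), Db (V), Ebm (vi), Fdim (vii°).
Diatonic triads of Bb minor (natural minor): Bbm (i), Cdim (ii°), Db (III), Ebm (iv), Fm (v), Gb (VI), Ab (VII).
Matching root and quality in both lists: Gb, Bbm, Db, Ebm.
That gives 4 common triads.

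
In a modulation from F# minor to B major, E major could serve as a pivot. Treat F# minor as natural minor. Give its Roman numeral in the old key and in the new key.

The scale of F# minor (natural minor) is F# G# A B C# D E; E is degree 7, and the triad built there (E-G#-B) is major, so it is VII.
The scale of B major is B C# D# E F# G# A#; E is degree 4, and the triad built there (E-G#-B) is major, so it is IV.

VII in F# minor; IV in B major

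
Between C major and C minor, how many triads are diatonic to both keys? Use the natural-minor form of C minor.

0

Diatonic triads of C major: C (I), Dm (ii), Em (iii), F (IV), G (V), Am (vi), Bdim (vii°).
Diatonic triads of C minor (natural minor): Cm (i), Ddim (ii°), E♭ (III), Fm (iv), Gm (v), A♭ (VI), B♭ (VII).
No triad has the same root and quality in both keys.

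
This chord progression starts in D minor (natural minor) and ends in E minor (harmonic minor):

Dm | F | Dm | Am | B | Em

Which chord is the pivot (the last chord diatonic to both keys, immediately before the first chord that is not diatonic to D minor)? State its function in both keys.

Chords diatonic to D minor: Dm, Edim, F, Gm, Am, B♭, C.
Reading the progression, the first chord not in that set is B, so the modulation leaves D minor there.
The chord immediately before B is Am, which is diatonic to both keys: v in D minor and iv in E minor.

Am — v in D minor, iv in E minor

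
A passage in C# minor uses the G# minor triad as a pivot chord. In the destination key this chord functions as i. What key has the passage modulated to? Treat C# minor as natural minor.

The numeral i denotes a minor triad on scale degree 1. With G# on degree 1, the tonic of the new key is G#.
Degree 1 carries a minor triad in minor keys, so the destination is G# minor.
Check: the diatonic triads of G# minor (natural minor) are G#m (i), A#dim (ii°), B (III), C#m (iv), D#m (v), E (VI), F# (VII) — G# minor is indeed i.

G# minor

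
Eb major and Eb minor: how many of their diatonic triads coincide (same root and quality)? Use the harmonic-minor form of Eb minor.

Diatonic triads of Eb major: Eb major (I), F minor (ii), G minor (iii), Ab major (IV), Bb major (V), C minor (vi), D diminished (vii°).
Diatonic triads of Eb minor (harmonic minor): Eb minor (i), F diminished (ii°), Gb augmented (III+), Ab minor (iv), Bb major (V), Cb major (VI), D diminished (vii°).
Matching root and quality in both lists: Bb major, D diminished.
That gives 2 common triads.

2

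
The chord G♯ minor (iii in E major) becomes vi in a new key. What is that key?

B major

The numeral vi denotes a minor triad on scale degree 6. With G♯ on degree 6, the tonic of the new key is B.
Degree 6 carries a minor triad in major keys, so the destination is B major.
Check: the diatonic triads of B major are B (I), C♯m (ii), D♯m (iii), E (IV), F♯ (V), G♯m (vi), A♯dim (vii°) — G♯ minor is indeed vi.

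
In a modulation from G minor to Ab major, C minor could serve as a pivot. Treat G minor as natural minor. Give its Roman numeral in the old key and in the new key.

iv in G minor; iii in Ab major

The scale of G minor (natural minor) is G A Bb C D Eb F; C is degree 4, and the triad built there (C-Eb-G) is minor, so it is iv.
The scale of Ab major is Ab Bb C Db Eb F G; C is degree 3, and the triad built there (C-Eb-G) is minor, so it is iii.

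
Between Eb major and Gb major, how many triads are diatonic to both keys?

0

Diatonic triads of Eb major: Eb major (I), F minor (ii), G minor (iii), Ab major (IV), Bb major (V), C minor (vi), D diminished (vii°).
Diatonic triads of Gb major: Gb major (I), Ab minor (ii), Bb minor (iii), Cb major (IV), Db major (V), Eb minor (vi), F diminished (vii°).
No triad has the same root and quality in both keys.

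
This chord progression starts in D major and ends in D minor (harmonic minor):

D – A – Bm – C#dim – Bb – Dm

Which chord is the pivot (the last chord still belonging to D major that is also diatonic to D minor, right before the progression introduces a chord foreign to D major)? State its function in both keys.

Chords diatonic to D major: D, Em, F#m, G, A, Bm, C#dim.
Reading the progression, the first chord not in that set is Bb, so the modulation leaves D major there.
The chord immediately before Bb is C#dim, which is diatonic to both keys: vii° in D major and vii° in D minor.

C#dim — vii° in D major, vii° in D minor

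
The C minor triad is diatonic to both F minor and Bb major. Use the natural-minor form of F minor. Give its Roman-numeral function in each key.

The scale of F minor (natural minor) is F G Ab Bb C Db Eb; C is degree 5, and the triad built there (C-Eb-G) is minor, so it is v.
The scale of Bb major is Bb C D Eb F G A; C is degree 2, and the triad built there (C-Eb-G) is minor, so it is ii.

v in F minor; ii in Bb major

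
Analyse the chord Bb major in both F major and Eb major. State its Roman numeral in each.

IV in F major; V in Eb major

The scale of F major is F G A Bb C D E; Bb is degree 4, and the triad built there (Bb-D-F) is major, so it is IV.
The scale of Eb major is Eb F G Ab Bb C D; Bb is degree 5, and the triad built there (Bb-D-F) is major, so it is V.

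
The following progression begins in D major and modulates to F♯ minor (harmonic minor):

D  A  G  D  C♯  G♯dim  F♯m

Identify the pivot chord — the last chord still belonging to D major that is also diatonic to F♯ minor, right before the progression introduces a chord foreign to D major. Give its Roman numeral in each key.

D — I in D major, VI in F♯ minor

Chords diatonic to D major: D, Em, F♯m, G, A, Bm, C♯dim.
Reading the progression, the first chord not in that set is C♯, so the modulation leaves D major there.
The chord immediately before C♯ is D, which is diatonic to both keys: I in D major and VI in F♯ minor.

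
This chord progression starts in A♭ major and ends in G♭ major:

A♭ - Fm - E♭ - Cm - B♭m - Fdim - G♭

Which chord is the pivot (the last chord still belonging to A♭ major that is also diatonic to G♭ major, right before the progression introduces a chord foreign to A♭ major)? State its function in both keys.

Chords diatonic to A♭ major: A♭, B♭m, Cm, D♭, E♭, Fm, Gdim.
Reading the progression, the first chord not in that set is Fdim, so the modulation leaves A♭ major there.
The chord immediately before Fdim is B♭m, which is diatonic to both keys: ii in A♭ major and iii in G♭ major.

B♭m — ii in A♭ major, iii in G♭ major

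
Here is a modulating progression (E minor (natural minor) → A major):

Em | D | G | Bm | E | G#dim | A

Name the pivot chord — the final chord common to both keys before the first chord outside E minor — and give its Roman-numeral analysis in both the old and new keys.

Chords diatonic to E minor: Em, F#dim, G, Am, Bm, C, D.
Reading the progression, the first chord not in that set is E, so the modulation leaves E minor there.
The chord immediately before E is Bm, which is diatonic to both keys: v in E minor and ii in A major.

Bm — v in E minor, ii in A major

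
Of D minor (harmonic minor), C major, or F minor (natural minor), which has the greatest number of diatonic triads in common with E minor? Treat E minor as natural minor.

Triads of E minor (natural minor): Em (i), F#dim (ii°), G (III), Am (iv), Bm (v), C (VI), D (VII).
D minor (harmonic minor) shares 0: none.
C major shares 4: Em, G, Am, C.
F minor (natural minor) shares 0: none.
The most common triads (4) are shared with C major.

C major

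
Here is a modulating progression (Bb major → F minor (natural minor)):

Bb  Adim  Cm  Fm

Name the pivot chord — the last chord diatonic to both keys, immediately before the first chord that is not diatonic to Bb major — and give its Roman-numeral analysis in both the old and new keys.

Chords diatonic to Bb major: Bb, Cm, Dm, Eb, F, Gm, Adim.
Reading the progression, the first chord not in that set is Fm, so the modulation leaves Bb major there.
The chord immediately before Fm is Cm, which is diatonic to both keys: ii in Bb major and v in F minor.

Cm — ii in Bb major, v in F minor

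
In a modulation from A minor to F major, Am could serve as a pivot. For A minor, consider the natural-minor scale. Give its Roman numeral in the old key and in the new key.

i in A minor; iii in F major

The scale of A minor (natural minor) is A B C D E F G; A is degree 1, and the triad built there (A-C-E) is minor, so it is i.
The scale of F major is F G A Bb C D E; A is degree 3, and the triad built there (A-C-E) is minor, so it is iii.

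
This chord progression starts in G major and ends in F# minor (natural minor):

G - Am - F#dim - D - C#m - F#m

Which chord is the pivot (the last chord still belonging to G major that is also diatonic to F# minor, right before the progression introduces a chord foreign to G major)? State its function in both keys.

Chords diatonic to G major: G, Am, Bm, C, D, Em, F#dim.
Reading the progression, the first chord not in that set is C#m, so the modulation leaves G major there.
The chord immediately before C#m is D, which is diatonic to both keys: V in G major and VI in F# minor.

D — V in G major, VI in F# minor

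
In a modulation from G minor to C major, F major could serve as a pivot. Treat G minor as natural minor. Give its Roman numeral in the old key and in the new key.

VII in G minor; IV in C major

The scale of G minor (natural minor) is G A B♭ C D E♭ F; F is degree 7, and the triad built there (F-A-C) is major, so it is VII.
The scale of C major is C D E F G A B; F is degree 4, and the triad built there (F-A-C) is major, so it is IV.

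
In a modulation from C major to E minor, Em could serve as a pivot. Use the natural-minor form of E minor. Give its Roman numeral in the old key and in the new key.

The scale of C major is C D E F G A B; E is degree 3, and the triad built there (E-G-B) is minor, so it is iii.
The scale of E minor (natural minor) is E F# G A B C D; E is degree 1, and the triad built there (E-G-B) is minor, so it is i.

iii in C major; i in E minor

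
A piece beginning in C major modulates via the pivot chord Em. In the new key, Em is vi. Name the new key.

The numeral vi denotes a minor triad on scale degree 6. With E on degree 6, the tonic of the new key is G.
Degree 6 carries a minor triad in major keys, so the destination is G major.
Check: the diatonic triads of G major are G (I), Am (ii), Bm (iii), C (IV), D (V), Em (vi), F#dim (vii°) — Em is indeed vi.

G major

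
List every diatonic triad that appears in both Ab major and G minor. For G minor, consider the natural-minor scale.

Cm, Eb

Triads in Ab major: Ab (I), Bbm (ii), Cm (iii), Db (IV), Eb (V), Fm (vi), Gdim (vii°).
Triads in G minor (natural minor): Gm (i), Adim (ii°), Bb (III), Cm (iv), Dm (v), Eb (VI), F (VII).
Shared triads with their functions: Cm (iii in Ab major, iv in G minor); Eb (V in Ab major, VI in G minor).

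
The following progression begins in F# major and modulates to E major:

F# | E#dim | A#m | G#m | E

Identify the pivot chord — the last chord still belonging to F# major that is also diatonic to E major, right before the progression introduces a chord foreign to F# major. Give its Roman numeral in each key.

G#m — ii in F# major, iii in E major

Chords diatonic to F# major: F#, G#m, A#m, B, C#, D#m, E#dim.
Reading the progression, the first chord not in that set is E, so the modulation leaves F# major there.
The chord immediately before E is G#m, which is diatonic to both keys: ii in F# major and iii in E major.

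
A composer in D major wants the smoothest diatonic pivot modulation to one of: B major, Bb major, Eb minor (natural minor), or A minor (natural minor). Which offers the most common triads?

A minor

Triads of D major: D major (I), E minor (ii), F# minor (iii), G major (IV), A major (V), B minor (vi), C# diminished (vii°).
B major shares 0: none.
Bb major shares 0: none.
Eb minor (natural minor) shares 0: none.
A minor (natural minor) shares 2: Em, G.
The most common triads (2) are shared with A minor.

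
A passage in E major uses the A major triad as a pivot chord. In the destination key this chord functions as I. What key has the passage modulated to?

A major

The numeral I denotes a major triad on scale degree 1. With A on degree 1, the tonic of the new key is A.
Degree 1 carries a major triad in major keys, so the destination is A major.
Check: the diatonic triads of A major are A (I), Bm (ii), C#m (iii), D (IV), E (V), F#m (vi), G#dim (vii°) — A major is indeed I.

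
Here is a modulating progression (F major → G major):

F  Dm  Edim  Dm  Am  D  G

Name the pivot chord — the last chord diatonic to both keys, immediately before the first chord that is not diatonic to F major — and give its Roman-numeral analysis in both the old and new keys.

Am — iii in F major, ii in G major

Chords diatonic to F major: F, Gm, Am, Bb, C, Dm, Edim.
Reading the progression, the first chord not in that set is D, so the modulation leaves F major there.
The chord immediately before D is Am, which is diatonic to both keys: iii in F major and ii in G major.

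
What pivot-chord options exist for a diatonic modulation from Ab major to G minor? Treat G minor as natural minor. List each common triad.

Cm, Eb

Triads in Ab major: Ab (I), Bbm (ii), Cm (iii), Db (IV), Eb (V), Fm (vi), Gdim (vii°).
Triads in G minor (natural minor): Gm (i), Adim (ii°), Bb (III), Cm (iv), Dm (v), Eb (VI), F (VII).
Shared triads with their functions: Cm (iii in Ab major, iv in G minor); Eb (V in Ab major, VI in G minor).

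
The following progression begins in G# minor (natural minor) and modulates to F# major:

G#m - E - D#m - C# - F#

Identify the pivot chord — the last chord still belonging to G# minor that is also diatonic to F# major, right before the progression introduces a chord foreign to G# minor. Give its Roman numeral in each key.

Chords diatonic to G# minor: G#m, A#dim, B, C#m, D#m, E, F#.
Reading the progression, the first chord not in that set is C#, so the modulation leaves G# minor there.
The chord immediately before C# is D#m, which is diatonic to both keys: v in G# minor and vi in F# major.

D#m — v in G# minor, vi in F# major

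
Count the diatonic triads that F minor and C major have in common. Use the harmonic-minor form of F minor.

Diatonic triads of F minor (harmonic minor): Fm (i), Gdim (ii°), Abaug (III+), Bbm (iv), C (V), Db (VI), Edim (vii°).
Diatonic triads of C major: C (I), Dm (ii), Em (iii), F (IV), G (V), Am (vi), Bdim (vii°).
Matching root and quality in both lists: C.
That gives 1 common triad.

1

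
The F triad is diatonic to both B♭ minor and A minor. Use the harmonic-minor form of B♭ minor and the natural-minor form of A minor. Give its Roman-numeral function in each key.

V in B♭ minor; VI in A minor

The scale of B♭ minor (harmonic minor) is B♭ C D♭ E♭ F G♭ A; F is degree 5, and the triad built there (F-A-C) is major, so it is V.
The scale of A minor (natural minor) is A B C D E F G; F is degree 6, and the triad built there (F-A-C) is major, so it is VI.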